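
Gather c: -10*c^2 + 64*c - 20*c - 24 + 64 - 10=-10*c^2 + 44*c + 30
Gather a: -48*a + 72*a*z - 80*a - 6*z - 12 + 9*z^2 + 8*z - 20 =a*(72*z - 128) + 9*z^2 + 2*z - 32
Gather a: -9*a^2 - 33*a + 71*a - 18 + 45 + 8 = -9*a^2 + 38*a + 35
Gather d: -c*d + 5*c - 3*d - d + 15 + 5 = 5*c + d*(-c - 4) + 20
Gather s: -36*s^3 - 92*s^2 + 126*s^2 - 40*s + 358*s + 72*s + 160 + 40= -36*s^3 + 34*s^2 + 390*s + 200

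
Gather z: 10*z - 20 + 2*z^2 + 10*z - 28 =2*z^2 + 20*z - 48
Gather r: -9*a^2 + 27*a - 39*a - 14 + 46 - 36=-9*a^2 - 12*a - 4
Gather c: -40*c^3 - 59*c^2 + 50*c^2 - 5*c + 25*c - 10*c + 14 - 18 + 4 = -40*c^3 - 9*c^2 + 10*c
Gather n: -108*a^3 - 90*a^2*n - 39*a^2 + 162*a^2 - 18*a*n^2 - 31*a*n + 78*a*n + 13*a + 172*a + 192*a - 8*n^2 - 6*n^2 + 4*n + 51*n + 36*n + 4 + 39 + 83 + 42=-108*a^3 + 123*a^2 + 377*a + n^2*(-18*a - 14) + n*(-90*a^2 + 47*a + 91) + 168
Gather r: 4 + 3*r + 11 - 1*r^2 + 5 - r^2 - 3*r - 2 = 18 - 2*r^2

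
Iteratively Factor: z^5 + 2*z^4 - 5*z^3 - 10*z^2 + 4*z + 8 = (z + 1)*(z^4 + z^3 - 6*z^2 - 4*z + 8) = (z - 2)*(z + 1)*(z^3 + 3*z^2 - 4) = (z - 2)*(z - 1)*(z + 1)*(z^2 + 4*z + 4) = (z - 2)*(z - 1)*(z + 1)*(z + 2)*(z + 2)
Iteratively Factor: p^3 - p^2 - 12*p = (p - 4)*(p^2 + 3*p) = (p - 4)*(p + 3)*(p)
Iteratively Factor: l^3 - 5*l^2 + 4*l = (l - 4)*(l^2 - l) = l*(l - 4)*(l - 1)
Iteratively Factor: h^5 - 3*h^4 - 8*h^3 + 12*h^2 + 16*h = (h - 2)*(h^4 - h^3 - 10*h^2 - 8*h) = h*(h - 2)*(h^3 - h^2 - 10*h - 8) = h*(h - 4)*(h - 2)*(h^2 + 3*h + 2) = h*(h - 4)*(h - 2)*(h + 2)*(h + 1)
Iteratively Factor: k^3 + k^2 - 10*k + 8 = (k - 2)*(k^2 + 3*k - 4) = (k - 2)*(k - 1)*(k + 4)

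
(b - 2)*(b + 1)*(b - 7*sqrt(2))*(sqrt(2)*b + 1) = sqrt(2)*b^4 - 13*b^3 - sqrt(2)*b^3 - 9*sqrt(2)*b^2 + 13*b^2 + 7*sqrt(2)*b + 26*b + 14*sqrt(2)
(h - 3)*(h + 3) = h^2 - 9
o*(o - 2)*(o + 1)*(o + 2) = o^4 + o^3 - 4*o^2 - 4*o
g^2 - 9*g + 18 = (g - 6)*(g - 3)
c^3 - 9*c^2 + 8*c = c*(c - 8)*(c - 1)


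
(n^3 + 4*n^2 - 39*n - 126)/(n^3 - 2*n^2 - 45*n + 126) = (n + 3)/(n - 3)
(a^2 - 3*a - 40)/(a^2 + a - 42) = (a^2 - 3*a - 40)/(a^2 + a - 42)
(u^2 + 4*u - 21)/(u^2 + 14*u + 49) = (u - 3)/(u + 7)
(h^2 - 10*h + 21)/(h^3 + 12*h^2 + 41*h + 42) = (h^2 - 10*h + 21)/(h^3 + 12*h^2 + 41*h + 42)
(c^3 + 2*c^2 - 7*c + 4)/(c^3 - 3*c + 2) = (c + 4)/(c + 2)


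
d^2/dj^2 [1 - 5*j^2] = -10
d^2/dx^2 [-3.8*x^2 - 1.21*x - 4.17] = -7.60000000000000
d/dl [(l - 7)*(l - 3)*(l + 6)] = 3*l^2 - 8*l - 39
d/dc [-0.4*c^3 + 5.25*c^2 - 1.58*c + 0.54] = -1.2*c^2 + 10.5*c - 1.58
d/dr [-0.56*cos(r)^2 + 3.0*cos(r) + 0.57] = (1.12*cos(r) - 3.0)*sin(r)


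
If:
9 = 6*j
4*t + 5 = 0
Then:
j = 3/2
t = -5/4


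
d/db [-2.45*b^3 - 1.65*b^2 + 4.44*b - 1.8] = -7.35*b^2 - 3.3*b + 4.44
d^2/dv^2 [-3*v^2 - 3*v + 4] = -6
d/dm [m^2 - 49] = 2*m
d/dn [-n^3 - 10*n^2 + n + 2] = -3*n^2 - 20*n + 1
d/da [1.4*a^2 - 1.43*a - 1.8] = 2.8*a - 1.43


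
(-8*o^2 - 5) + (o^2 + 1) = -7*o^2 - 4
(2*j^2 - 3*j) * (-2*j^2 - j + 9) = -4*j^4 + 4*j^3 + 21*j^2 - 27*j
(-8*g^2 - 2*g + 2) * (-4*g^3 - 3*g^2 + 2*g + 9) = 32*g^5 + 32*g^4 - 18*g^3 - 82*g^2 - 14*g + 18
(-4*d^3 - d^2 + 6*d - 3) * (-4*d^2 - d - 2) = 16*d^5 + 8*d^4 - 15*d^3 + 8*d^2 - 9*d + 6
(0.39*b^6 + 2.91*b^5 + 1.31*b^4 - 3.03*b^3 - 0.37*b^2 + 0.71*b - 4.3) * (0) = 0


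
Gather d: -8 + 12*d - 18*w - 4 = 12*d - 18*w - 12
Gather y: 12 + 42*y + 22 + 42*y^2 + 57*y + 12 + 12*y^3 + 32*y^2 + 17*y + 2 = 12*y^3 + 74*y^2 + 116*y + 48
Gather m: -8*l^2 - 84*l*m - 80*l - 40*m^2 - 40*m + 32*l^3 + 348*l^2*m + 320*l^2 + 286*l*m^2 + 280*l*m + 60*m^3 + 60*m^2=32*l^3 + 312*l^2 - 80*l + 60*m^3 + m^2*(286*l + 20) + m*(348*l^2 + 196*l - 40)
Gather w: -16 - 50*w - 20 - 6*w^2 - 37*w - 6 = -6*w^2 - 87*w - 42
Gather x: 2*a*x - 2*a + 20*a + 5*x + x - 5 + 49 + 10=18*a + x*(2*a + 6) + 54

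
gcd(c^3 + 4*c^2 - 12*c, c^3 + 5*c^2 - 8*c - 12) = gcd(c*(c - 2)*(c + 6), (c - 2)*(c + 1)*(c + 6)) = c^2 + 4*c - 12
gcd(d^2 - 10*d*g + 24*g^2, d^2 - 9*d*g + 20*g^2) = d - 4*g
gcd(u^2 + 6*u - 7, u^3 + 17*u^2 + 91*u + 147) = u + 7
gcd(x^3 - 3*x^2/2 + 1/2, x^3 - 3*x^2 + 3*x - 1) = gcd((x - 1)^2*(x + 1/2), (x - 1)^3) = x^2 - 2*x + 1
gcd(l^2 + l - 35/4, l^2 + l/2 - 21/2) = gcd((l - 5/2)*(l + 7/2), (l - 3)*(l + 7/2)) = l + 7/2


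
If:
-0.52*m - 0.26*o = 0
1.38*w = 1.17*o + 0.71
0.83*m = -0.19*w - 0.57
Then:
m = -1.31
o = 2.63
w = 2.74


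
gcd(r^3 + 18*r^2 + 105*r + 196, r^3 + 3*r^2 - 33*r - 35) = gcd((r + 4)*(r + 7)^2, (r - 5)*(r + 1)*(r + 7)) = r + 7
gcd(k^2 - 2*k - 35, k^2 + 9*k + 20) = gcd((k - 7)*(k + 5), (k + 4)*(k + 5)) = k + 5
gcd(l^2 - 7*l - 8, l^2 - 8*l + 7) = 1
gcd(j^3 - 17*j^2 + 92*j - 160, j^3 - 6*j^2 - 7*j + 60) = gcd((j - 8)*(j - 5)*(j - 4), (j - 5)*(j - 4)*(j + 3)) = j^2 - 9*j + 20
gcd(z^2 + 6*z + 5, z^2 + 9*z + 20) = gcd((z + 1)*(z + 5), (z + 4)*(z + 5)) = z + 5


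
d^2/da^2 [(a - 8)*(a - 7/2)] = 2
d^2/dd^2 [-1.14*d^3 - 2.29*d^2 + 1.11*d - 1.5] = -6.84*d - 4.58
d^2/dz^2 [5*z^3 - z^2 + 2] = 30*z - 2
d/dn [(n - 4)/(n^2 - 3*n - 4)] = -1/(n^2 + 2*n + 1)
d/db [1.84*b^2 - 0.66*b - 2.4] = 3.68*b - 0.66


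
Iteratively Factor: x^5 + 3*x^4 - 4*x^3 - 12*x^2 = (x + 3)*(x^4 - 4*x^2) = x*(x + 3)*(x^3 - 4*x) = x^2*(x + 3)*(x^2 - 4) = x^2*(x + 2)*(x + 3)*(x - 2)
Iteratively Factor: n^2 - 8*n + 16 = (n - 4)*(n - 4)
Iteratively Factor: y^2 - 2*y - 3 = (y + 1)*(y - 3)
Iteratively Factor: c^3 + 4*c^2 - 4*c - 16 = (c - 2)*(c^2 + 6*c + 8) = (c - 2)*(c + 2)*(c + 4)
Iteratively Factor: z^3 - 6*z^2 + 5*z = (z - 5)*(z^2 - z) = (z - 5)*(z - 1)*(z)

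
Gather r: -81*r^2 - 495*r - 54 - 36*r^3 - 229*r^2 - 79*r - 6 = -36*r^3 - 310*r^2 - 574*r - 60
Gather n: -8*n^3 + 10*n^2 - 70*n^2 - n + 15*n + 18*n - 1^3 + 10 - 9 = -8*n^3 - 60*n^2 + 32*n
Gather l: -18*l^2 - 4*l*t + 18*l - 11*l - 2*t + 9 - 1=-18*l^2 + l*(7 - 4*t) - 2*t + 8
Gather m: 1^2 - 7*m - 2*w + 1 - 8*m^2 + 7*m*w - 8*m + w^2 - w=-8*m^2 + m*(7*w - 15) + w^2 - 3*w + 2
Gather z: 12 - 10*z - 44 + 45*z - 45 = 35*z - 77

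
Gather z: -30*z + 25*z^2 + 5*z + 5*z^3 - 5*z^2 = 5*z^3 + 20*z^2 - 25*z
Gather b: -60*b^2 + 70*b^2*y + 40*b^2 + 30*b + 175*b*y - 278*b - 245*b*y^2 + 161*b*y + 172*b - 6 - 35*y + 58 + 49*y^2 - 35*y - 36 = b^2*(70*y - 20) + b*(-245*y^2 + 336*y - 76) + 49*y^2 - 70*y + 16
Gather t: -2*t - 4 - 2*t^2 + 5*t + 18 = -2*t^2 + 3*t + 14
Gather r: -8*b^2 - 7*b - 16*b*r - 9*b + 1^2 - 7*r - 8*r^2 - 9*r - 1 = -8*b^2 - 16*b - 8*r^2 + r*(-16*b - 16)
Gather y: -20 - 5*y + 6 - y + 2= -6*y - 12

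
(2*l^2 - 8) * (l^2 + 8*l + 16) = 2*l^4 + 16*l^3 + 24*l^2 - 64*l - 128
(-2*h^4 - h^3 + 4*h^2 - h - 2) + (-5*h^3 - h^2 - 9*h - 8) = -2*h^4 - 6*h^3 + 3*h^2 - 10*h - 10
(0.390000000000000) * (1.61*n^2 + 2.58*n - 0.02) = 0.6279*n^2 + 1.0062*n - 0.0078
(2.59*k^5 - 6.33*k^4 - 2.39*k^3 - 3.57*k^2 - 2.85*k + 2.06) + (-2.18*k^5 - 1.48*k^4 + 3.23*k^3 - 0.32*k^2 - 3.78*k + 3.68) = 0.41*k^5 - 7.81*k^4 + 0.84*k^3 - 3.89*k^2 - 6.63*k + 5.74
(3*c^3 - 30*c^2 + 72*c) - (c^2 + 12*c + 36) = 3*c^3 - 31*c^2 + 60*c - 36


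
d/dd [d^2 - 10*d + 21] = 2*d - 10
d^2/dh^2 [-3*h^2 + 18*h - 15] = -6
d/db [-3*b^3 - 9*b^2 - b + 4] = -9*b^2 - 18*b - 1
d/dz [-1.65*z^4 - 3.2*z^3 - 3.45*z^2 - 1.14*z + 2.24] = -6.6*z^3 - 9.6*z^2 - 6.9*z - 1.14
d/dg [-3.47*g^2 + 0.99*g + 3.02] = 0.99 - 6.94*g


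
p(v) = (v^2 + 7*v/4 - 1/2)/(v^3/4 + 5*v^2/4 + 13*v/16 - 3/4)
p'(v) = (2*v + 7/4)/(v^3/4 + 5*v^2/4 + 13*v/16 - 3/4) + (-3*v^2/4 - 5*v/2 - 13/16)*(v^2 + 7*v/4 - 1/2)/(v^3/4 + 5*v^2/4 + 13*v/16 - 3/4)^2 = 8*(-8*v^4 - 28*v^3 - 32*v^2 - 8*v - 29)/(16*v^6 + 160*v^5 + 504*v^4 + 424*v^3 - 311*v^2 - 312*v + 144)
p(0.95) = 1.51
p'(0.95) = -1.61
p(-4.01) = -302.56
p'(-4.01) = -30222.35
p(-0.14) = 0.86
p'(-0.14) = -1.26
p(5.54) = 0.47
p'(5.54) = -0.06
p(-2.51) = 1.24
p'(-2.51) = -2.08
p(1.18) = 1.25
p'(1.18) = -0.81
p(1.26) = 1.19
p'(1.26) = -0.68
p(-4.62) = -5.15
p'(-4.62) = -7.94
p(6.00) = 0.45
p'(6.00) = -0.05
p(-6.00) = -1.71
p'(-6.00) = -0.80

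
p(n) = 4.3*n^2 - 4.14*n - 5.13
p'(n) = 8.6*n - 4.14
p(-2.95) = 44.50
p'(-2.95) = -29.51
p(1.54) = -1.31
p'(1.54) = 9.10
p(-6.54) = 205.86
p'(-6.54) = -60.38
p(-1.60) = 12.50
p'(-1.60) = -17.90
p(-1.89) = 18.05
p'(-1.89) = -20.39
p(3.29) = 27.79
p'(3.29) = 24.15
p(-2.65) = 36.04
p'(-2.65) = -26.93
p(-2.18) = 24.33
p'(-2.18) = -22.89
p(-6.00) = 174.51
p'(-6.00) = -55.74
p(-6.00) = 174.51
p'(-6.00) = -55.74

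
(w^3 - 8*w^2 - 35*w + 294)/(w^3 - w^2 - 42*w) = (w - 7)/w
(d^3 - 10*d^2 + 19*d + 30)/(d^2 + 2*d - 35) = (d^2 - 5*d - 6)/(d + 7)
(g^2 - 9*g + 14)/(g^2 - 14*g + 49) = (g - 2)/(g - 7)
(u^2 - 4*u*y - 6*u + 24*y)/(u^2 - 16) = (u^2 - 4*u*y - 6*u + 24*y)/(u^2 - 16)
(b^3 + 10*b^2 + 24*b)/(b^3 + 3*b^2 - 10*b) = (b^2 + 10*b + 24)/(b^2 + 3*b - 10)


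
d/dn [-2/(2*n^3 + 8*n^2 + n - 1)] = 2*(6*n^2 + 16*n + 1)/(2*n^3 + 8*n^2 + n - 1)^2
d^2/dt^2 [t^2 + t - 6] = 2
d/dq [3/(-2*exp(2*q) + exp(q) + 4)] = (12*exp(q) - 3)*exp(q)/(-2*exp(2*q) + exp(q) + 4)^2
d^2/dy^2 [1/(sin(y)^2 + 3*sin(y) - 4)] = (-35*sin(y) + sin(3*y) + 13*cos(2*y)/2 - 65/2)/((sin(y) - 1)^2*(sin(y) + 4)^3)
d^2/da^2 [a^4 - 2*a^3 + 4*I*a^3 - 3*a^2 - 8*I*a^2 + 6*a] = 12*a^2 + a*(-12 + 24*I) - 6 - 16*I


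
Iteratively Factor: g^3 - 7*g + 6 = (g + 3)*(g^2 - 3*g + 2) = (g - 2)*(g + 3)*(g - 1)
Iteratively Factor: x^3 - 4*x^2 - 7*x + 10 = (x - 1)*(x^2 - 3*x - 10) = (x - 1)*(x + 2)*(x - 5)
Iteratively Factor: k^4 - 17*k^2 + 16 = (k + 4)*(k^3 - 4*k^2 - k + 4) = (k + 1)*(k + 4)*(k^2 - 5*k + 4) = (k - 4)*(k + 1)*(k + 4)*(k - 1)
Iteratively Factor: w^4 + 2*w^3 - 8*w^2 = (w)*(w^3 + 2*w^2 - 8*w) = w*(w - 2)*(w^2 + 4*w) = w*(w - 2)*(w + 4)*(w)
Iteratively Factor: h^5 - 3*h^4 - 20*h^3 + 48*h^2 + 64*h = (h - 4)*(h^4 + h^3 - 16*h^2 - 16*h) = h*(h - 4)*(h^3 + h^2 - 16*h - 16) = h*(h - 4)*(h + 4)*(h^2 - 3*h - 4) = h*(h - 4)*(h + 1)*(h + 4)*(h - 4)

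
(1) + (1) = 2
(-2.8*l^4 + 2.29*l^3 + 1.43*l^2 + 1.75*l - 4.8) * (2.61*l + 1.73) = -7.308*l^5 + 1.1329*l^4 + 7.694*l^3 + 7.0414*l^2 - 9.5005*l - 8.304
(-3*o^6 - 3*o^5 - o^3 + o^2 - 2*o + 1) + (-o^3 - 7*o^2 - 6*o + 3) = -3*o^6 - 3*o^5 - 2*o^3 - 6*o^2 - 8*o + 4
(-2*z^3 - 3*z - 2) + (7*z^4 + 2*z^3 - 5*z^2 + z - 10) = 7*z^4 - 5*z^2 - 2*z - 12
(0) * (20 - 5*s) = 0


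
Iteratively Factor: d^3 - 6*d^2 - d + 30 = (d - 3)*(d^2 - 3*d - 10) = (d - 5)*(d - 3)*(d + 2)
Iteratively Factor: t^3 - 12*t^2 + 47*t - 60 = (t - 4)*(t^2 - 8*t + 15) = (t - 4)*(t - 3)*(t - 5)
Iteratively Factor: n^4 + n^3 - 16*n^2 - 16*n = (n - 4)*(n^3 + 5*n^2 + 4*n) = (n - 4)*(n + 1)*(n^2 + 4*n) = n*(n - 4)*(n + 1)*(n + 4)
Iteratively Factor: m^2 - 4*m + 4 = (m - 2)*(m - 2)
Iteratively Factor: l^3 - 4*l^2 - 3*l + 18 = (l + 2)*(l^2 - 6*l + 9) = (l - 3)*(l + 2)*(l - 3)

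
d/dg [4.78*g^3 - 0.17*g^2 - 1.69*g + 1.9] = 14.34*g^2 - 0.34*g - 1.69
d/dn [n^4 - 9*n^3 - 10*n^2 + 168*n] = 4*n^3 - 27*n^2 - 20*n + 168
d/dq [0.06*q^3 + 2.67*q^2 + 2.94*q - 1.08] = 0.18*q^2 + 5.34*q + 2.94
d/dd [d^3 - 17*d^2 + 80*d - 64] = 3*d^2 - 34*d + 80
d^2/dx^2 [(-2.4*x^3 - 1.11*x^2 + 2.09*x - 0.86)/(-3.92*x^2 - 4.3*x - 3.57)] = (-80.0729920000001*x^3 + 207.14232*x^2 + 445.993296*x + 100.19329)/(60.236288*x^6 + 198.22656*x^5 + 382.016544*x^4 + 440.56252*x^3 + 347.907924*x^2 + 164.40921*x + 45.499293)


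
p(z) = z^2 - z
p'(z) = 2*z - 1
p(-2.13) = 6.67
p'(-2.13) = -5.26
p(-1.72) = 4.68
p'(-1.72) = -4.44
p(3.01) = 6.05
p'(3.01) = 5.02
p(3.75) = 10.31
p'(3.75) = 6.50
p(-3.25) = 13.81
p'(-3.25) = -7.50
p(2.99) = 5.95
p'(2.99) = 4.98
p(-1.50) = 3.75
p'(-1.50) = -4.00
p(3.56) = 9.11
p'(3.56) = 6.12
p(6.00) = 30.00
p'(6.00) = 11.00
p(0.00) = 0.00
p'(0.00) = -1.00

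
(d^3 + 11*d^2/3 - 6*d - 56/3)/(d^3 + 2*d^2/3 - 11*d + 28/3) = (d + 2)/(d - 1)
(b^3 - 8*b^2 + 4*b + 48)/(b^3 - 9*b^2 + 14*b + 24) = (b + 2)/(b + 1)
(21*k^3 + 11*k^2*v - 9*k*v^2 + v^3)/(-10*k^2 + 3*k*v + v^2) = (21*k^3 + 11*k^2*v - 9*k*v^2 + v^3)/(-10*k^2 + 3*k*v + v^2)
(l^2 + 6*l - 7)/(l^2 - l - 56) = (l - 1)/(l - 8)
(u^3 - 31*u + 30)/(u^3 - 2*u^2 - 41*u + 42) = (u - 5)/(u - 7)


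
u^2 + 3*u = u*(u + 3)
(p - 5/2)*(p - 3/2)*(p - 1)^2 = p^4 - 6*p^3 + 51*p^2/4 - 23*p/2 + 15/4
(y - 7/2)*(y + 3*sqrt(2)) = y^2 - 7*y/2 + 3*sqrt(2)*y - 21*sqrt(2)/2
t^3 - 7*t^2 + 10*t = t*(t - 5)*(t - 2)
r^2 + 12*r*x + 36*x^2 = (r + 6*x)^2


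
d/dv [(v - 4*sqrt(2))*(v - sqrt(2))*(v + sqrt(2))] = 3*v^2 - 8*sqrt(2)*v - 2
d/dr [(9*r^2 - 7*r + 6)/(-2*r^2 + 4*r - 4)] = (11*r^2 - 24*r + 2)/(2*(r^4 - 4*r^3 + 8*r^2 - 8*r + 4))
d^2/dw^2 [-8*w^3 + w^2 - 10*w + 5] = 2 - 48*w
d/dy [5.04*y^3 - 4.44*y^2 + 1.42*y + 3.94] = 15.12*y^2 - 8.88*y + 1.42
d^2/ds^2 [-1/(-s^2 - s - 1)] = 2*(-s^2 - s + (2*s + 1)^2 - 1)/(s^2 + s + 1)^3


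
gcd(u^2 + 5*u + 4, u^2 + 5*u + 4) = u^2 + 5*u + 4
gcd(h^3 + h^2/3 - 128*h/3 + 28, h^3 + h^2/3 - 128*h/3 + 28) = h^3 + h^2/3 - 128*h/3 + 28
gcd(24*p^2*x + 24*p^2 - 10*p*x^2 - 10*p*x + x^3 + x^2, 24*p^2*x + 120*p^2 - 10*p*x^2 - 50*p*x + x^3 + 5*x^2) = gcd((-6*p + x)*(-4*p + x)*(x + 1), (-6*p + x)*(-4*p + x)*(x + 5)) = 24*p^2 - 10*p*x + x^2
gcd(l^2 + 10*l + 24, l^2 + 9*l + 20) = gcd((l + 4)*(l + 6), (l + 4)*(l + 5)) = l + 4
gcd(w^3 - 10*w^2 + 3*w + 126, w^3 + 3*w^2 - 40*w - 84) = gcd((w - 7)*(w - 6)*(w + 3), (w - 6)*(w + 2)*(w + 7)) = w - 6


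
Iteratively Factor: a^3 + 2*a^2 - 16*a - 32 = (a + 4)*(a^2 - 2*a - 8) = (a + 2)*(a + 4)*(a - 4)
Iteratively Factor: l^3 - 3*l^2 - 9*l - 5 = (l + 1)*(l^2 - 4*l - 5) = (l - 5)*(l + 1)*(l + 1)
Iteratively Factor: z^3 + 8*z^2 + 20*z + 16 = (z + 4)*(z^2 + 4*z + 4) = (z + 2)*(z + 4)*(z + 2)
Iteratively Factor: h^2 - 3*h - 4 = (h + 1)*(h - 4)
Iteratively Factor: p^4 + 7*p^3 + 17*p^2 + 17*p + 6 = (p + 3)*(p^3 + 4*p^2 + 5*p + 2) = (p + 2)*(p + 3)*(p^2 + 2*p + 1) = (p + 1)*(p + 2)*(p + 3)*(p + 1)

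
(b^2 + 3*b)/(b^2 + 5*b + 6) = b/(b + 2)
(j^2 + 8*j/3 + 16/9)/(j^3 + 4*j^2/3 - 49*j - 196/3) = (j + 4/3)/(j^2 - 49)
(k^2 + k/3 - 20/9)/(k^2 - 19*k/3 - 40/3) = (k - 4/3)/(k - 8)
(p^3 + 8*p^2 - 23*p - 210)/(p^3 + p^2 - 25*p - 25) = (p^2 + 13*p + 42)/(p^2 + 6*p + 5)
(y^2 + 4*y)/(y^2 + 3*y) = (y + 4)/(y + 3)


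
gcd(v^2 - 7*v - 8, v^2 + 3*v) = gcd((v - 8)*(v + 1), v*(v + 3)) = 1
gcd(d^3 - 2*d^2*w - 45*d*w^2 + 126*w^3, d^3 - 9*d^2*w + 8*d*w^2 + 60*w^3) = -d + 6*w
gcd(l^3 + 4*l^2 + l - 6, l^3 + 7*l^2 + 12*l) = l + 3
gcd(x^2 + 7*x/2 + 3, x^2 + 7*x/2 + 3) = x^2 + 7*x/2 + 3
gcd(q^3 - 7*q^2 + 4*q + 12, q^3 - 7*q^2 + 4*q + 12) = q^3 - 7*q^2 + 4*q + 12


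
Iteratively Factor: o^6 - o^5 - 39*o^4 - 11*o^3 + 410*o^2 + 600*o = (o)*(o^5 - o^4 - 39*o^3 - 11*o^2 + 410*o + 600) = o*(o - 5)*(o^4 + 4*o^3 - 19*o^2 - 106*o - 120) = o*(o - 5)^2*(o^3 + 9*o^2 + 26*o + 24) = o*(o - 5)^2*(o + 4)*(o^2 + 5*o + 6) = o*(o - 5)^2*(o + 3)*(o + 4)*(o + 2)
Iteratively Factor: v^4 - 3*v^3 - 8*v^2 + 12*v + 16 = (v + 1)*(v^3 - 4*v^2 - 4*v + 16) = (v + 1)*(v + 2)*(v^2 - 6*v + 8) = (v - 4)*(v + 1)*(v + 2)*(v - 2)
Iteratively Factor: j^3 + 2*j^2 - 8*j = (j - 2)*(j^2 + 4*j) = j*(j - 2)*(j + 4)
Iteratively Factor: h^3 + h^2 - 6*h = (h)*(h^2 + h - 6) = h*(h + 3)*(h - 2)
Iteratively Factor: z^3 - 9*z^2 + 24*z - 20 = (z - 2)*(z^2 - 7*z + 10) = (z - 2)^2*(z - 5)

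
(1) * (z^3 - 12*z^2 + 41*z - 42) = z^3 - 12*z^2 + 41*z - 42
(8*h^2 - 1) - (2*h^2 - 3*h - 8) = 6*h^2 + 3*h + 7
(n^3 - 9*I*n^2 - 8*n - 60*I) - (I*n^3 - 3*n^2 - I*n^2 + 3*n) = n^3 - I*n^3 + 3*n^2 - 8*I*n^2 - 11*n - 60*I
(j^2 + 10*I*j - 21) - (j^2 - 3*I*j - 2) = 13*I*j - 19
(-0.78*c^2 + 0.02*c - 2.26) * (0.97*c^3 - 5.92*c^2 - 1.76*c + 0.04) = -0.7566*c^5 + 4.637*c^4 - 0.9378*c^3 + 13.3128*c^2 + 3.9784*c - 0.0904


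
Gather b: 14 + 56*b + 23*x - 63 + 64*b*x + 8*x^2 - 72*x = b*(64*x + 56) + 8*x^2 - 49*x - 49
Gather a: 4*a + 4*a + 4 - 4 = 8*a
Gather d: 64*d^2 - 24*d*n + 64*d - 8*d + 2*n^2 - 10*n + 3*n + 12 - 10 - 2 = 64*d^2 + d*(56 - 24*n) + 2*n^2 - 7*n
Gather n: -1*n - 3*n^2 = -3*n^2 - n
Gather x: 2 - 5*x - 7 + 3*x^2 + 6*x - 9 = 3*x^2 + x - 14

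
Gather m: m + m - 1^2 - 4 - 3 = 2*m - 8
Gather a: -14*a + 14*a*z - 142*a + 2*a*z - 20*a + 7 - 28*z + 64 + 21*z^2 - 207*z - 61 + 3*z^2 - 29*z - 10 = a*(16*z - 176) + 24*z^2 - 264*z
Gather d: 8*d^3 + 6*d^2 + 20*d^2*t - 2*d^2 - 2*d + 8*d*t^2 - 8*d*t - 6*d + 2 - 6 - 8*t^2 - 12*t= 8*d^3 + d^2*(20*t + 4) + d*(8*t^2 - 8*t - 8) - 8*t^2 - 12*t - 4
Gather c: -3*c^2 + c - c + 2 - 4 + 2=-3*c^2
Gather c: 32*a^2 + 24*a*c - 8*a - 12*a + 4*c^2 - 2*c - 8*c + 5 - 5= 32*a^2 - 20*a + 4*c^2 + c*(24*a - 10)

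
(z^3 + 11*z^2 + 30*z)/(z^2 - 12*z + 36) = z*(z^2 + 11*z + 30)/(z^2 - 12*z + 36)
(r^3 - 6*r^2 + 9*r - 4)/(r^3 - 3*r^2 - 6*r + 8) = (r - 1)/(r + 2)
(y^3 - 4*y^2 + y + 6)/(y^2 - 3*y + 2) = (y^2 - 2*y - 3)/(y - 1)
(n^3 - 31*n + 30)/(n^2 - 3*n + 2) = (n^2 + n - 30)/(n - 2)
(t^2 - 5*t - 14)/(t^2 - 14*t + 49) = (t + 2)/(t - 7)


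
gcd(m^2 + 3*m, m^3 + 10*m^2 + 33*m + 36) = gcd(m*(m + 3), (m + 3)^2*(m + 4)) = m + 3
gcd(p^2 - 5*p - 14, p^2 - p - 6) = p + 2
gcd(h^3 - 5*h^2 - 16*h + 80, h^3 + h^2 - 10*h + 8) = h + 4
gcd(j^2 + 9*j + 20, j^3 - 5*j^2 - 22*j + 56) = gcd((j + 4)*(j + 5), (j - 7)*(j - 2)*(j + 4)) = j + 4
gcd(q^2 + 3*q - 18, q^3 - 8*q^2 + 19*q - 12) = q - 3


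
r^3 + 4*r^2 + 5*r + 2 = (r + 1)^2*(r + 2)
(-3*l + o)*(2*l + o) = -6*l^2 - l*o + o^2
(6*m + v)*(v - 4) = 6*m*v - 24*m + v^2 - 4*v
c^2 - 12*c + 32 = (c - 8)*(c - 4)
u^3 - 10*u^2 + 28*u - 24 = (u - 6)*(u - 2)^2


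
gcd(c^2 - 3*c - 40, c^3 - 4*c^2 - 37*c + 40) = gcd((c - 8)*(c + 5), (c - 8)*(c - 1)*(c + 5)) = c^2 - 3*c - 40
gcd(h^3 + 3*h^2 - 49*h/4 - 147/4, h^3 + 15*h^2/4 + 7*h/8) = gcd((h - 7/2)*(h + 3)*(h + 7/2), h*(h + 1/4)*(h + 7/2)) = h + 7/2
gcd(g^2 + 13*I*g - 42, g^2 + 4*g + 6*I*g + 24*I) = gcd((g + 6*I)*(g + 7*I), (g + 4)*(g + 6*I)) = g + 6*I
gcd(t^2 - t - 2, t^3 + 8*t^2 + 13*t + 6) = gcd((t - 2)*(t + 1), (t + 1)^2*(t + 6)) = t + 1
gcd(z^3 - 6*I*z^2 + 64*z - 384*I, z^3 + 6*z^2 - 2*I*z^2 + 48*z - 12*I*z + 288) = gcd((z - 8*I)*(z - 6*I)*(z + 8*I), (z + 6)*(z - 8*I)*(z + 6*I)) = z - 8*I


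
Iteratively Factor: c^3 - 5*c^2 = (c - 5)*(c^2) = c*(c - 5)*(c)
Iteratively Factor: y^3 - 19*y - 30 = (y + 2)*(y^2 - 2*y - 15) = (y + 2)*(y + 3)*(y - 5)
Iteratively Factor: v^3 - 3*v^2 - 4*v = (v + 1)*(v^2 - 4*v) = (v - 4)*(v + 1)*(v)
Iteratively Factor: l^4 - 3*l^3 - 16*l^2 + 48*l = (l - 4)*(l^3 + l^2 - 12*l) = (l - 4)*(l - 3)*(l^2 + 4*l) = (l - 4)*(l - 3)*(l + 4)*(l)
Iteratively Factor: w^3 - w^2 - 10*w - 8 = (w + 2)*(w^2 - 3*w - 4) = (w + 1)*(w + 2)*(w - 4)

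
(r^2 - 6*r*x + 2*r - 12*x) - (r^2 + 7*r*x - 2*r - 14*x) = -13*r*x + 4*r + 2*x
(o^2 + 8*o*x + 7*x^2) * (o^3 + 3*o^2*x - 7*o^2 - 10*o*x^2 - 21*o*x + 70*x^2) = o^5 + 11*o^4*x - 7*o^4 + 21*o^3*x^2 - 77*o^3*x - 59*o^2*x^3 - 147*o^2*x^2 - 70*o*x^4 + 413*o*x^3 + 490*x^4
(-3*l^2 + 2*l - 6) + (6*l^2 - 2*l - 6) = 3*l^2 - 12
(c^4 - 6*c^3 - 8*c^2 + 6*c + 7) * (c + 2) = c^5 - 4*c^4 - 20*c^3 - 10*c^2 + 19*c + 14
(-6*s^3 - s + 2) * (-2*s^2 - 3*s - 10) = 12*s^5 + 18*s^4 + 62*s^3 - s^2 + 4*s - 20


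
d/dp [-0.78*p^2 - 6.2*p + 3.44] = -1.56*p - 6.2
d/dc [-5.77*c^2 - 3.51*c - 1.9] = -11.54*c - 3.51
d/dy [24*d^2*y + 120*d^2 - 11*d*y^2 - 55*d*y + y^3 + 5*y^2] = 24*d^2 - 22*d*y - 55*d + 3*y^2 + 10*y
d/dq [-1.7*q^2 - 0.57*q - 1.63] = -3.4*q - 0.57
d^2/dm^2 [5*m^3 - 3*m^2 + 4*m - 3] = 30*m - 6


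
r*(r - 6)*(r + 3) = r^3 - 3*r^2 - 18*r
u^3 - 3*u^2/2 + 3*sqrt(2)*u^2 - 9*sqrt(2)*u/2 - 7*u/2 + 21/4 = (u - 3/2)*(u - sqrt(2)/2)*(u + 7*sqrt(2)/2)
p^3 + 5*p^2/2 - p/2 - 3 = (p - 1)*(p + 3/2)*(p + 2)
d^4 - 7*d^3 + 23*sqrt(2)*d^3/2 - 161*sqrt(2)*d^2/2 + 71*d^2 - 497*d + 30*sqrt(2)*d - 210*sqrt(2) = (d - 7)*(d + sqrt(2)/2)*(d + 5*sqrt(2))*(d + 6*sqrt(2))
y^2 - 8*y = y*(y - 8)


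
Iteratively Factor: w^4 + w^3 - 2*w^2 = (w)*(w^3 + w^2 - 2*w) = w*(w + 2)*(w^2 - w) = w^2*(w + 2)*(w - 1)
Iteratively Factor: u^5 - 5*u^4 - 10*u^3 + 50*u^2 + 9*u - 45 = (u + 1)*(u^4 - 6*u^3 - 4*u^2 + 54*u - 45) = (u - 5)*(u + 1)*(u^3 - u^2 - 9*u + 9) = (u - 5)*(u - 3)*(u + 1)*(u^2 + 2*u - 3) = (u - 5)*(u - 3)*(u - 1)*(u + 1)*(u + 3)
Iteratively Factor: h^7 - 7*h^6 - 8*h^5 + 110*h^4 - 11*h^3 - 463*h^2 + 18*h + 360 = (h - 5)*(h^6 - 2*h^5 - 18*h^4 + 20*h^3 + 89*h^2 - 18*h - 72) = (h - 5)*(h + 1)*(h^5 - 3*h^4 - 15*h^3 + 35*h^2 + 54*h - 72) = (h - 5)*(h - 1)*(h + 1)*(h^4 - 2*h^3 - 17*h^2 + 18*h + 72) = (h - 5)*(h - 3)*(h - 1)*(h + 1)*(h^3 + h^2 - 14*h - 24) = (h - 5)*(h - 4)*(h - 3)*(h - 1)*(h + 1)*(h^2 + 5*h + 6) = (h - 5)*(h - 4)*(h - 3)*(h - 1)*(h + 1)*(h + 2)*(h + 3)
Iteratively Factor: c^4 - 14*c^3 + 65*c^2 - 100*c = (c - 5)*(c^3 - 9*c^2 + 20*c) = c*(c - 5)*(c^2 - 9*c + 20) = c*(c - 5)^2*(c - 4)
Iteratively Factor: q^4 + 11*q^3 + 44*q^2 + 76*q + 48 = (q + 2)*(q^3 + 9*q^2 + 26*q + 24) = (q + 2)*(q + 4)*(q^2 + 5*q + 6) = (q + 2)^2*(q + 4)*(q + 3)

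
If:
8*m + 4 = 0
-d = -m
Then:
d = -1/2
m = -1/2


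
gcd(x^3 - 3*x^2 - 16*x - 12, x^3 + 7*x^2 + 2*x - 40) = 1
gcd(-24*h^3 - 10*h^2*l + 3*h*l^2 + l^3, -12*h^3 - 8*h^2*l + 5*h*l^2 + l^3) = 1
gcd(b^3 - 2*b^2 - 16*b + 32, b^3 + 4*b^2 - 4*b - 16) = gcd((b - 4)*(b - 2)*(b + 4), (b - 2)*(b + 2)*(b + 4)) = b^2 + 2*b - 8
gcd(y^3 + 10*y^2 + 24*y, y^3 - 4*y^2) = y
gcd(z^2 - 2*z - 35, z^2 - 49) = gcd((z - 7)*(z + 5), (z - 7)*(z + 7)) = z - 7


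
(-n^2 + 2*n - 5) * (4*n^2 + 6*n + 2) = -4*n^4 + 2*n^3 - 10*n^2 - 26*n - 10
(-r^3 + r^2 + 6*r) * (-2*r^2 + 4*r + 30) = 2*r^5 - 6*r^4 - 38*r^3 + 54*r^2 + 180*r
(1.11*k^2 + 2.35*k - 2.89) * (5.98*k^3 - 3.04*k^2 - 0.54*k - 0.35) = 6.6378*k^5 + 10.6786*k^4 - 25.0256*k^3 + 7.1281*k^2 + 0.7381*k + 1.0115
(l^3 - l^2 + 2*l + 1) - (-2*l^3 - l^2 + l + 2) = 3*l^3 + l - 1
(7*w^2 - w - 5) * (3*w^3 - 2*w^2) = 21*w^5 - 17*w^4 - 13*w^3 + 10*w^2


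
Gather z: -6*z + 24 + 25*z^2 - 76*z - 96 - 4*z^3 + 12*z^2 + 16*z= -4*z^3 + 37*z^2 - 66*z - 72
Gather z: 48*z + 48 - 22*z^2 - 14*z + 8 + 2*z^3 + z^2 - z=2*z^3 - 21*z^2 + 33*z + 56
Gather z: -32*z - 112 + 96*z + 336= 64*z + 224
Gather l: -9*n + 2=2 - 9*n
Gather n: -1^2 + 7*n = 7*n - 1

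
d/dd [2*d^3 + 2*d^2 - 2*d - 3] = 6*d^2 + 4*d - 2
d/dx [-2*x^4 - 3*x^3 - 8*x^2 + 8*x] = -8*x^3 - 9*x^2 - 16*x + 8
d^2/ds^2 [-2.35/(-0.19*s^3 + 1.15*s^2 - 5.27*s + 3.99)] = ((5.405 - 2.679*s)*(0.19*s^3 - 1.15*s^2 + 5.27*s - 3.99) + 2.35*(0.57*s^2 - 2.3*s + 5.27)*(1.14*s^2 - 4.6*s + 10.54))/(0.19*s^3 - 1.15*s^2 + 5.27*s - 3.99)^3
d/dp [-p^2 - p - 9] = -2*p - 1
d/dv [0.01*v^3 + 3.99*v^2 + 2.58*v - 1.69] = 0.03*v^2 + 7.98*v + 2.58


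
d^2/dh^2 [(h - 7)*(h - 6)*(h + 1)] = 6*h - 24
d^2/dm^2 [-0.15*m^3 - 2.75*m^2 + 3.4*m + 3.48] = -0.9*m - 5.5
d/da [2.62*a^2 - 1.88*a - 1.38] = 5.24*a - 1.88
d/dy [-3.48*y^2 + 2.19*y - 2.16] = 2.19 - 6.96*y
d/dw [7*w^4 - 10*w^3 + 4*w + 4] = 28*w^3 - 30*w^2 + 4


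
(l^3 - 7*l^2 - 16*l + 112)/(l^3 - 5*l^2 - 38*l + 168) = (l + 4)/(l + 6)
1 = 1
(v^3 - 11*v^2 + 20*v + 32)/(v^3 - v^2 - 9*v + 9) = (v^3 - 11*v^2 + 20*v + 32)/(v^3 - v^2 - 9*v + 9)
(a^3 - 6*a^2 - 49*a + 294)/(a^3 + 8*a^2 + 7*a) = (a^2 - 13*a + 42)/(a*(a + 1))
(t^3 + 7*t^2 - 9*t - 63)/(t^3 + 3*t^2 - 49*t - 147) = (t - 3)/(t - 7)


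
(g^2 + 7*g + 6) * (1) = g^2 + 7*g + 6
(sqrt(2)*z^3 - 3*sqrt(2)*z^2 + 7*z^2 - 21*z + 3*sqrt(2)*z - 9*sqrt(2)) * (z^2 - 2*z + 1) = sqrt(2)*z^5 - 5*sqrt(2)*z^4 + 7*z^4 - 35*z^3 + 10*sqrt(2)*z^3 - 18*sqrt(2)*z^2 + 49*z^2 - 21*z + 21*sqrt(2)*z - 9*sqrt(2)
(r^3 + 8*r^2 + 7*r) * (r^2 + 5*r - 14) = r^5 + 13*r^4 + 33*r^3 - 77*r^2 - 98*r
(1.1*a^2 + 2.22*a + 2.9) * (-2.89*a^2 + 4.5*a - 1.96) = -3.179*a^4 - 1.4658*a^3 - 0.547000000000001*a^2 + 8.6988*a - 5.684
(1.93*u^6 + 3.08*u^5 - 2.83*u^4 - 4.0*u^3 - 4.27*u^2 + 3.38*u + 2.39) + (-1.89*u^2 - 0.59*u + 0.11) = 1.93*u^6 + 3.08*u^5 - 2.83*u^4 - 4.0*u^3 - 6.16*u^2 + 2.79*u + 2.5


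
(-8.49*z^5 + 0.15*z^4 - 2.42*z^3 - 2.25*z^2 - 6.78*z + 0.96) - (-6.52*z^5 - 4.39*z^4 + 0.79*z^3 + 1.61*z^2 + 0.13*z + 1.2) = -1.97*z^5 + 4.54*z^4 - 3.21*z^3 - 3.86*z^2 - 6.91*z - 0.24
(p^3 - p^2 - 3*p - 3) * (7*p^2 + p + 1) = 7*p^5 - 6*p^4 - 21*p^3 - 25*p^2 - 6*p - 3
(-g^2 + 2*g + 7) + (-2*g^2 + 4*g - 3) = -3*g^2 + 6*g + 4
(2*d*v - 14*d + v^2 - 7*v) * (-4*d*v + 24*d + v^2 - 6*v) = -8*d^2*v^2 + 104*d^2*v - 336*d^2 - 2*d*v^3 + 26*d*v^2 - 84*d*v + v^4 - 13*v^3 + 42*v^2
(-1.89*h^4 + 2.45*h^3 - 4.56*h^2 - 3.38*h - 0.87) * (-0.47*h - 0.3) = 0.8883*h^5 - 0.5845*h^4 + 1.4082*h^3 + 2.9566*h^2 + 1.4229*h + 0.261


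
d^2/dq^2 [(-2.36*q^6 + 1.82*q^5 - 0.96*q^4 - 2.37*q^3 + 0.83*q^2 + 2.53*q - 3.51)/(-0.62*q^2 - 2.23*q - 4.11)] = (10.886208*q^8 + 93.690432*q^7 + 399.665184*q^6 + 854.121792*q^5 + 738.856836*q^4 - 462.250302*q^3 + 345.713058*q^2 + 308.004894*q + 35.356926)/(0.238328*q^6 + 2.571636*q^5 + 13.989246*q^4 + 45.184483*q^3 + 92.735163*q^2 + 113.008149*q + 69.426531)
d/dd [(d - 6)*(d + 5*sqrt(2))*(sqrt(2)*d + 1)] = 3*sqrt(2)*d^2 - 12*sqrt(2)*d + 22*d - 66 + 5*sqrt(2)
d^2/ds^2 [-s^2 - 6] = -2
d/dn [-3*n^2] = -6*n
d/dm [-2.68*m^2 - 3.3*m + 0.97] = -5.36*m - 3.3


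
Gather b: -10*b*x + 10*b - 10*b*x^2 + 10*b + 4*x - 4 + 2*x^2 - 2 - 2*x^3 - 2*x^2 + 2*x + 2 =b*(-10*x^2 - 10*x + 20) - 2*x^3 + 6*x - 4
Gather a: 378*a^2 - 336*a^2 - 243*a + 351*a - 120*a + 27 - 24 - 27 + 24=42*a^2 - 12*a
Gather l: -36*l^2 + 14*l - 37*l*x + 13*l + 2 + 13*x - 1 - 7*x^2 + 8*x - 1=-36*l^2 + l*(27 - 37*x) - 7*x^2 + 21*x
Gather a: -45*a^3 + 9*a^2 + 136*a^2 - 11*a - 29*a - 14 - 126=-45*a^3 + 145*a^2 - 40*a - 140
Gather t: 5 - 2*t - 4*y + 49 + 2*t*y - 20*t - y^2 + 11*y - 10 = t*(2*y - 22) - y^2 + 7*y + 44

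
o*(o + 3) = o^2 + 3*o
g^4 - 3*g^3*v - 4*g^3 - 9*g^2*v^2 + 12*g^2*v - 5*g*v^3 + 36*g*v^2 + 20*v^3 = (g - 4)*(g - 5*v)*(g + v)^2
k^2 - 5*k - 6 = (k - 6)*(k + 1)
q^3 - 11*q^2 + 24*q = q*(q - 8)*(q - 3)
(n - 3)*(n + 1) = n^2 - 2*n - 3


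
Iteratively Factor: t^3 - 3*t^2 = (t - 3)*(t^2) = t*(t - 3)*(t)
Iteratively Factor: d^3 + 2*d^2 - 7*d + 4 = (d + 4)*(d^2 - 2*d + 1) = (d - 1)*(d + 4)*(d - 1)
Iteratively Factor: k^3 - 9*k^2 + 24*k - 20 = (k - 5)*(k^2 - 4*k + 4) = (k - 5)*(k - 2)*(k - 2)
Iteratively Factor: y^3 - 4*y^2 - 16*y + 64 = (y - 4)*(y^2 - 16) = (y - 4)*(y + 4)*(y - 4)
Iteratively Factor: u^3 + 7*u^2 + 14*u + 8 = (u + 1)*(u^2 + 6*u + 8) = (u + 1)*(u + 4)*(u + 2)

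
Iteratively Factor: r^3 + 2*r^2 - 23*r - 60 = (r + 3)*(r^2 - r - 20) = (r - 5)*(r + 3)*(r + 4)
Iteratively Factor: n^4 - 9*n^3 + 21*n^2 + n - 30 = (n - 2)*(n^3 - 7*n^2 + 7*n + 15) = (n - 5)*(n - 2)*(n^2 - 2*n - 3) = (n - 5)*(n - 3)*(n - 2)*(n + 1)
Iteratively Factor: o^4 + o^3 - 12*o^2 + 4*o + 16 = (o + 4)*(o^3 - 3*o^2 + 4) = (o + 1)*(o + 4)*(o^2 - 4*o + 4) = (o - 2)*(o + 1)*(o + 4)*(o - 2)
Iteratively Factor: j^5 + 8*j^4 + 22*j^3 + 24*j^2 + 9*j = (j + 1)*(j^4 + 7*j^3 + 15*j^2 + 9*j) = j*(j + 1)*(j^3 + 7*j^2 + 15*j + 9) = j*(j + 1)*(j + 3)*(j^2 + 4*j + 3) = j*(j + 1)^2*(j + 3)*(j + 3)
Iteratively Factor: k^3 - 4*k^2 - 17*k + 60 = (k - 3)*(k^2 - k - 20) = (k - 3)*(k + 4)*(k - 5)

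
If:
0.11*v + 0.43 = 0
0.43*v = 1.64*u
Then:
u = -1.02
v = -3.91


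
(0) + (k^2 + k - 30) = k^2 + k - 30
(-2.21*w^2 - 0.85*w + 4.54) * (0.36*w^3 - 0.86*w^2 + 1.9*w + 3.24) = -0.7956*w^5 + 1.5946*w^4 - 1.8336*w^3 - 12.6798*w^2 + 5.872*w + 14.7096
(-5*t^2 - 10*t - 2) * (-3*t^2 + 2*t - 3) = 15*t^4 + 20*t^3 + t^2 + 26*t + 6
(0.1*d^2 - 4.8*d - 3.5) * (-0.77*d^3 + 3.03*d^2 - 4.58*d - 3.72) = -0.077*d^5 + 3.999*d^4 - 12.307*d^3 + 11.007*d^2 + 33.886*d + 13.02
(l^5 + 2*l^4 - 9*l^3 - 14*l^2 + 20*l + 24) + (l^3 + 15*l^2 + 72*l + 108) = l^5 + 2*l^4 - 8*l^3 + l^2 + 92*l + 132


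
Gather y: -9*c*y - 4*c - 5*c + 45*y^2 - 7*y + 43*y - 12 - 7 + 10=-9*c + 45*y^2 + y*(36 - 9*c) - 9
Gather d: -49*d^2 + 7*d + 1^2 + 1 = -49*d^2 + 7*d + 2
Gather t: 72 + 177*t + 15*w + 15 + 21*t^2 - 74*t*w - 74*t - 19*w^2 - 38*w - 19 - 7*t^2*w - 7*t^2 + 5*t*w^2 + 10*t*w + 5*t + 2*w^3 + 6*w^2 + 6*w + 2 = t^2*(14 - 7*w) + t*(5*w^2 - 64*w + 108) + 2*w^3 - 13*w^2 - 17*w + 70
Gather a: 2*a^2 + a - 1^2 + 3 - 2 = 2*a^2 + a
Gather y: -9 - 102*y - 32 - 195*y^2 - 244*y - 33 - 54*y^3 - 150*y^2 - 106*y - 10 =-54*y^3 - 345*y^2 - 452*y - 84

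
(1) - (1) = 0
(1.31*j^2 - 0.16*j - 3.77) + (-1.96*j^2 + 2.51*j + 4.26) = -0.65*j^2 + 2.35*j + 0.49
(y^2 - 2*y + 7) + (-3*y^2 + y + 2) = -2*y^2 - y + 9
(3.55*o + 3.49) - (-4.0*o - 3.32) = 7.55*o + 6.81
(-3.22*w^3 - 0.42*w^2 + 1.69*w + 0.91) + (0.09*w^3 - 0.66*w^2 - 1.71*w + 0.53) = -3.13*w^3 - 1.08*w^2 - 0.02*w + 1.44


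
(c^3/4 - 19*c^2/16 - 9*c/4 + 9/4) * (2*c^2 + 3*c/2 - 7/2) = c^5/2 - 2*c^4 - 229*c^3/32 + 169*c^2/32 + 45*c/4 - 63/8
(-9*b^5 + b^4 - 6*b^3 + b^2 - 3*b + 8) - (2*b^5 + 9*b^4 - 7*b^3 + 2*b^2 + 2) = -11*b^5 - 8*b^4 + b^3 - b^2 - 3*b + 6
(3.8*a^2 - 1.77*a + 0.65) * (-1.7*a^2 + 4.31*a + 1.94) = -6.46*a^4 + 19.387*a^3 - 1.3617*a^2 - 0.6323*a + 1.261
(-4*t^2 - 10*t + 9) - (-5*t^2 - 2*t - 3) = t^2 - 8*t + 12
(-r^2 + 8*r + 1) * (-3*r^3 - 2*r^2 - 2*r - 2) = 3*r^5 - 22*r^4 - 17*r^3 - 16*r^2 - 18*r - 2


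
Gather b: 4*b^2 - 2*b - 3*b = 4*b^2 - 5*b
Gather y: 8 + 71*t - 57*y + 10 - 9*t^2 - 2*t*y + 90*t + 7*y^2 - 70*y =-9*t^2 + 161*t + 7*y^2 + y*(-2*t - 127) + 18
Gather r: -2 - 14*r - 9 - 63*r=-77*r - 11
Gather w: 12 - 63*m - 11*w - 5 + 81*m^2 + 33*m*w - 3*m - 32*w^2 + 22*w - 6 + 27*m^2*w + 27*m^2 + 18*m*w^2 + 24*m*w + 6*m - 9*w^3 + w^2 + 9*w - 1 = 108*m^2 - 60*m - 9*w^3 + w^2*(18*m - 31) + w*(27*m^2 + 57*m + 20)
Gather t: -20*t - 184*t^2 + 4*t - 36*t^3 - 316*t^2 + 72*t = -36*t^3 - 500*t^2 + 56*t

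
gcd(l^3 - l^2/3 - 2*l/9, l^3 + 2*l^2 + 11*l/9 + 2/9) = l + 1/3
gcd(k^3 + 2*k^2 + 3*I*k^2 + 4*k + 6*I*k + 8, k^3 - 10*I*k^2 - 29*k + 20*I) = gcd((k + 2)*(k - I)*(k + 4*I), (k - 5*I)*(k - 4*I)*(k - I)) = k - I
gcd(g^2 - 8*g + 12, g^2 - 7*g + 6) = g - 6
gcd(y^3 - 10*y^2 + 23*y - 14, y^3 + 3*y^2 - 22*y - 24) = 1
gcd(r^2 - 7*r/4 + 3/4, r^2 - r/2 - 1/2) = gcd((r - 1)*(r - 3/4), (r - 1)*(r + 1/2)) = r - 1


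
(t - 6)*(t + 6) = t^2 - 36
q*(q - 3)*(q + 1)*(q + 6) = q^4 + 4*q^3 - 15*q^2 - 18*q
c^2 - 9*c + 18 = (c - 6)*(c - 3)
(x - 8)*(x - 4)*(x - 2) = x^3 - 14*x^2 + 56*x - 64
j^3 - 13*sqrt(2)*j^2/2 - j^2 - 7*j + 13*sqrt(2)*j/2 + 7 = (j - 1)*(j - 7*sqrt(2))*(j + sqrt(2)/2)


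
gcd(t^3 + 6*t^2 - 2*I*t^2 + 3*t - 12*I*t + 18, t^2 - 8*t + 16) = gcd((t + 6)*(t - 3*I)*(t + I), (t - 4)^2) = 1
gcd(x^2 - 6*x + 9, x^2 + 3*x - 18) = x - 3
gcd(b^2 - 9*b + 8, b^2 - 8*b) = b - 8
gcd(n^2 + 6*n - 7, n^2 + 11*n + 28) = n + 7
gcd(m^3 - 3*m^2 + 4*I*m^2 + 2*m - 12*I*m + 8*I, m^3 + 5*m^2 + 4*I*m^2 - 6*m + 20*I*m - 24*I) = m^2 + m*(-1 + 4*I) - 4*I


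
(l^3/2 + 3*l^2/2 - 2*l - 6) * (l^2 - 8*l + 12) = l^5/2 - 5*l^4/2 - 8*l^3 + 28*l^2 + 24*l - 72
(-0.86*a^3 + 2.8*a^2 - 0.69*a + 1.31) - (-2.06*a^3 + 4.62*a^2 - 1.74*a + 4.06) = 1.2*a^3 - 1.82*a^2 + 1.05*a - 2.75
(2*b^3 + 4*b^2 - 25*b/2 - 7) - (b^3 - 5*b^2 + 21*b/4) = b^3 + 9*b^2 - 71*b/4 - 7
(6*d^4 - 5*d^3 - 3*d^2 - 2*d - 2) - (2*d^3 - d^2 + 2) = 6*d^4 - 7*d^3 - 2*d^2 - 2*d - 4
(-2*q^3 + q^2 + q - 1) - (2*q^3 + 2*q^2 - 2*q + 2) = -4*q^3 - q^2 + 3*q - 3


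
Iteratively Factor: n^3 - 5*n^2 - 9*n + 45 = (n - 5)*(n^2 - 9) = (n - 5)*(n + 3)*(n - 3)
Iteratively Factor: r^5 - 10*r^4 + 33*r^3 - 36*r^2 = (r - 4)*(r^4 - 6*r^3 + 9*r^2) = r*(r - 4)*(r^3 - 6*r^2 + 9*r) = r*(r - 4)*(r - 3)*(r^2 - 3*r) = r*(r - 4)*(r - 3)^2*(r)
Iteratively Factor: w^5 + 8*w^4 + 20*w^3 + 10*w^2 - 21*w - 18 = (w + 3)*(w^4 + 5*w^3 + 5*w^2 - 5*w - 6) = (w + 3)^2*(w^3 + 2*w^2 - w - 2) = (w - 1)*(w + 3)^2*(w^2 + 3*w + 2) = (w - 1)*(w + 1)*(w + 3)^2*(w + 2)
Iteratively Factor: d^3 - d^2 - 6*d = (d + 2)*(d^2 - 3*d) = d*(d + 2)*(d - 3)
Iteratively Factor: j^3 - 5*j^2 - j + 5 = (j + 1)*(j^2 - 6*j + 5) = (j - 5)*(j + 1)*(j - 1)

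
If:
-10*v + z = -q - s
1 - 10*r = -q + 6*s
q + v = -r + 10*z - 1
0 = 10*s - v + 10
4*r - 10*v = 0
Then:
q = 8989/1861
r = 2150/1861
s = -1775/1861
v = 860/1861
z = 1386/1861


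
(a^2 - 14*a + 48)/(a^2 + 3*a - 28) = (a^2 - 14*a + 48)/(a^2 + 3*a - 28)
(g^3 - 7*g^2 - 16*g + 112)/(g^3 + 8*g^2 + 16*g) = (g^2 - 11*g + 28)/(g*(g + 4))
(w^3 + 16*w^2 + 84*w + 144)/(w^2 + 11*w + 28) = (w^2 + 12*w + 36)/(w + 7)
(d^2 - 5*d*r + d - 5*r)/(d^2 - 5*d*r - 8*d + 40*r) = (d + 1)/(d - 8)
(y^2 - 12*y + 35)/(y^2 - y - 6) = (-y^2 + 12*y - 35)/(-y^2 + y + 6)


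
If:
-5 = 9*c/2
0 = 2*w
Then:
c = -10/9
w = 0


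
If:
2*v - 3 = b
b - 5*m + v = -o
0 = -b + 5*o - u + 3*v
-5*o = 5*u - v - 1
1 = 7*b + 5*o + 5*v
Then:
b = -19/55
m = 93/1375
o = -177/275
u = 61/55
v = 73/55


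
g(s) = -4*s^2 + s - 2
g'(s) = 1 - 8*s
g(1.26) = -7.09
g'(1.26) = -9.08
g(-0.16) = -2.26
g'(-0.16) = 2.28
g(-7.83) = -255.07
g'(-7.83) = 63.64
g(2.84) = -31.42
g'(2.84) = -21.72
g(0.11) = -1.94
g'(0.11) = 0.12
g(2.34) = -21.56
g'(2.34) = -17.72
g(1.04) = -5.29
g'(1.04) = -7.32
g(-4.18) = -76.07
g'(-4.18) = 34.44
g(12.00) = -566.00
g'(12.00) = -95.00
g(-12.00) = -590.00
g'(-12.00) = 97.00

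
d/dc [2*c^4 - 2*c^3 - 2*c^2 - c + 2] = 8*c^3 - 6*c^2 - 4*c - 1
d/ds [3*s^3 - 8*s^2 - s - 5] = 9*s^2 - 16*s - 1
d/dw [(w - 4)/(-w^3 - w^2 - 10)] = (-w^3 - w^2 + w*(w - 4)*(3*w + 2) - 10)/(w^3 + w^2 + 10)^2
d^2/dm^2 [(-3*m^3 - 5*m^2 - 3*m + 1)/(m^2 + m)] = 2*(-m^3 + 3*m^2 + 3*m + 1)/(m^3*(m^3 + 3*m^2 + 3*m + 1))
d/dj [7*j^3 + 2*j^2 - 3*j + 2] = 21*j^2 + 4*j - 3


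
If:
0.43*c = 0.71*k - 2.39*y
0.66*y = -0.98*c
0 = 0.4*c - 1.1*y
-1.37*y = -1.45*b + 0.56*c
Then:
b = 0.00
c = 0.00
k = 0.00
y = 0.00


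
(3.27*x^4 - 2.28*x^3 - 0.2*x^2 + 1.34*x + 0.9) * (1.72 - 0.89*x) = -2.9103*x^5 + 7.6536*x^4 - 3.7436*x^3 - 1.5366*x^2 + 1.5038*x + 1.548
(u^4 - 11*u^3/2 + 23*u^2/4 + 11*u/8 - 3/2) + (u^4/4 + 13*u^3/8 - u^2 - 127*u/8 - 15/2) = 5*u^4/4 - 31*u^3/8 + 19*u^2/4 - 29*u/2 - 9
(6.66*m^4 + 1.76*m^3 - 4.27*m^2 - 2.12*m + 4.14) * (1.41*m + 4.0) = 9.3906*m^5 + 29.1216*m^4 + 1.0193*m^3 - 20.0692*m^2 - 2.6426*m + 16.56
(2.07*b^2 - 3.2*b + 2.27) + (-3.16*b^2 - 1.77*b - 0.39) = -1.09*b^2 - 4.97*b + 1.88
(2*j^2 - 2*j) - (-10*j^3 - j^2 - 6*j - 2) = 10*j^3 + 3*j^2 + 4*j + 2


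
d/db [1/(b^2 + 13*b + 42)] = (-2*b - 13)/(b^2 + 13*b + 42)^2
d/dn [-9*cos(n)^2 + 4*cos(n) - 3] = 2*(9*cos(n) - 2)*sin(n)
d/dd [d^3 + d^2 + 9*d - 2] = 3*d^2 + 2*d + 9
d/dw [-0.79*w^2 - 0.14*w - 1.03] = -1.58*w - 0.14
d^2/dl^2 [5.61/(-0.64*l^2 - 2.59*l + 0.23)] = (4.595712*l^2 + 18.598272*l - 5.61*(1.28*l + 2.59)*(2.56*l + 5.18) - 1.651584)/(0.64*l^2 + 2.59*l - 0.23)^3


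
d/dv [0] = 0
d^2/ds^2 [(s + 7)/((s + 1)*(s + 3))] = 2*(s^3 + 21*s^2 + 75*s + 79)/(s^6 + 12*s^5 + 57*s^4 + 136*s^3 + 171*s^2 + 108*s + 27)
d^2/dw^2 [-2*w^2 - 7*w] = -4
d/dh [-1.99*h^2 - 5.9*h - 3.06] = -3.98*h - 5.9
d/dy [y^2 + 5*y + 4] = 2*y + 5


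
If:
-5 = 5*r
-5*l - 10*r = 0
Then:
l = 2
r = -1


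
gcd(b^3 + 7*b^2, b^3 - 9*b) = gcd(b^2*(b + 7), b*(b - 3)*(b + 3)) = b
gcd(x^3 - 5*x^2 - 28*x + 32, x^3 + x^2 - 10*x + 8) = x^2 + 3*x - 4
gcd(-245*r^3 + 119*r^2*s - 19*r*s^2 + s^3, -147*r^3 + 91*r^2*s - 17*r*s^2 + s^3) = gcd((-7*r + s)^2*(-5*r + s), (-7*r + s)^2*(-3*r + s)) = 49*r^2 - 14*r*s + s^2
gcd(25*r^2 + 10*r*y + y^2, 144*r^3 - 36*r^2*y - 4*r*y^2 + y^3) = 1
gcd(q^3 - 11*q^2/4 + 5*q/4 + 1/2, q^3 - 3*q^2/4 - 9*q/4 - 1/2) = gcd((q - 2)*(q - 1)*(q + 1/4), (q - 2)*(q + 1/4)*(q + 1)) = q^2 - 7*q/4 - 1/2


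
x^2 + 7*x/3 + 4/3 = (x + 1)*(x + 4/3)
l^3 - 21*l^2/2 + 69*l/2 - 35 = (l - 5)*(l - 7/2)*(l - 2)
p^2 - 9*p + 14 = (p - 7)*(p - 2)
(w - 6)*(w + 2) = w^2 - 4*w - 12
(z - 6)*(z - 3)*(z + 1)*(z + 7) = z^4 - z^3 - 47*z^2 + 81*z + 126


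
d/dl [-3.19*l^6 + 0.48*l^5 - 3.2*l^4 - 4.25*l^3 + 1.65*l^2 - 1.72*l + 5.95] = -19.14*l^5 + 2.4*l^4 - 12.8*l^3 - 12.75*l^2 + 3.3*l - 1.72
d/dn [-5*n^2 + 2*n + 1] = 2 - 10*n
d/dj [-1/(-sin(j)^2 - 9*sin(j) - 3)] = -(2*sin(j) + 9)*cos(j)/(sin(j)^2 + 9*sin(j) + 3)^2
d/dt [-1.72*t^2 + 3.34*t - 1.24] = 3.34 - 3.44*t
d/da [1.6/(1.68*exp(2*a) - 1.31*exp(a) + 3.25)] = (2.096 - 5.376*exp(a))*exp(a)/(1.68*exp(2*a) - 1.31*exp(a) + 3.25)^2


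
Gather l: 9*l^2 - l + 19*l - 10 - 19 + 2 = 9*l^2 + 18*l - 27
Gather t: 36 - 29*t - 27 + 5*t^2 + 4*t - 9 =5*t^2 - 25*t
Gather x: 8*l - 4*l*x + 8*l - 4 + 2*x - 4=16*l + x*(2 - 4*l) - 8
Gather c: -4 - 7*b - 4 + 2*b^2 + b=2*b^2 - 6*b - 8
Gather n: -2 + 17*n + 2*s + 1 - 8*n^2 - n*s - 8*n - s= -8*n^2 + n*(9 - s) + s - 1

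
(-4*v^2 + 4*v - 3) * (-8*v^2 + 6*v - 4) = 32*v^4 - 56*v^3 + 64*v^2 - 34*v + 12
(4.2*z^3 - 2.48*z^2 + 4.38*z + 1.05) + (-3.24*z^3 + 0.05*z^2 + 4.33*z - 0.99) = 0.96*z^3 - 2.43*z^2 + 8.71*z + 0.0600000000000001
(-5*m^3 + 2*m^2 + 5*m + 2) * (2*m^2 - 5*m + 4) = -10*m^5 + 29*m^4 - 20*m^3 - 13*m^2 + 10*m + 8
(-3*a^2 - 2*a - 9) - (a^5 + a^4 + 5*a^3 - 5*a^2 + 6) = -a^5 - a^4 - 5*a^3 + 2*a^2 - 2*a - 15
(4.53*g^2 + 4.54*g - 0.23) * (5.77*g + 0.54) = 26.1381*g^3 + 28.642*g^2 + 1.1245*g - 0.1242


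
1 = 1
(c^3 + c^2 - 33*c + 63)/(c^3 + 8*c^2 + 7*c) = (c^2 - 6*c + 9)/(c*(c + 1))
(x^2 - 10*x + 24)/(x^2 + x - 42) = (x - 4)/(x + 7)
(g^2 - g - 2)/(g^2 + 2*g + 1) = (g - 2)/(g + 1)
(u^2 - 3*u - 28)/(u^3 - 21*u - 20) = (u - 7)/(u^2 - 4*u - 5)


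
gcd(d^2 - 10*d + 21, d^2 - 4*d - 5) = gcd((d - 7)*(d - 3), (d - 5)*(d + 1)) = 1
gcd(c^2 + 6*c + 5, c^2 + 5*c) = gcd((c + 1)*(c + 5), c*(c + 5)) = c + 5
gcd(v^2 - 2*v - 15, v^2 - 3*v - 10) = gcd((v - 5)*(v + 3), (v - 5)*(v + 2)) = v - 5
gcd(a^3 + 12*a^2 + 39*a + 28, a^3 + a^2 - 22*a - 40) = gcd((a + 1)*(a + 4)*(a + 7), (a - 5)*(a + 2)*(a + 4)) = a + 4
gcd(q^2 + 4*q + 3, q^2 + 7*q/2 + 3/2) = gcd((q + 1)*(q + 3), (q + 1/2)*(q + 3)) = q + 3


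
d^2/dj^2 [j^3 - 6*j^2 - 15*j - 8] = 6*j - 12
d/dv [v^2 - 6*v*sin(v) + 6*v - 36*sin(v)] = -6*v*cos(v) + 2*v - 6*sin(v) - 36*cos(v) + 6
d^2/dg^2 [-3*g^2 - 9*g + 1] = -6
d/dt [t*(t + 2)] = 2*t + 2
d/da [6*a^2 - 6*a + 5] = 12*a - 6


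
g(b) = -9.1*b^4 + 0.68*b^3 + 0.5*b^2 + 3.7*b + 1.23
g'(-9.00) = 26695.54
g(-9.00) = -60192.39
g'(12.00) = -62589.74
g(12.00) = -187404.93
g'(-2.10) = 347.70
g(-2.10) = -187.61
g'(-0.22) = 3.97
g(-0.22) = 0.41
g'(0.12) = 3.79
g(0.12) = 1.68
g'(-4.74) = 3921.26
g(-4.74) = -4671.11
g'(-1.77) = 210.17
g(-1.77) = -96.84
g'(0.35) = 2.74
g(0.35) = 2.48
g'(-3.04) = 1042.15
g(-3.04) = -801.71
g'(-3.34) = 1379.37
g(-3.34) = -1163.36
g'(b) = -36.4*b^3 + 2.04*b^2 + 1.0*b + 3.7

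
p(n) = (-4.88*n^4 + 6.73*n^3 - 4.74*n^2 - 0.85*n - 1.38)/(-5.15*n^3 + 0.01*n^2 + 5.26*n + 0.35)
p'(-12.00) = 0.93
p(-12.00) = -12.84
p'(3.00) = 0.74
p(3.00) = 2.12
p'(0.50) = -0.64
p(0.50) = -1.05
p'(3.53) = 0.81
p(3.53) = 2.53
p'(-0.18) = 18.25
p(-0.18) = 2.52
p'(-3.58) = 0.70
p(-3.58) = -5.37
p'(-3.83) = 0.74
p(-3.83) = -5.55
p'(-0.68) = -17.69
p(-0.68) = 3.84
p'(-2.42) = 0.16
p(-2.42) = -4.78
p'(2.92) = 0.73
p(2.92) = 2.06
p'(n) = (15.45*n^2 - 0.02*n - 5.26)*(-4.88*n^4 + 6.73*n^3 - 4.74*n^2 - 0.85*n - 1.38)/(-5.15*n^3 + 0.01*n^2 + 5.26*n + 0.35)^2 + (-19.52*n^3 + 20.19*n^2 - 9.48*n - 0.85)/(-5.15*n^3 + 0.01*n^2 + 5.26*n + 0.35)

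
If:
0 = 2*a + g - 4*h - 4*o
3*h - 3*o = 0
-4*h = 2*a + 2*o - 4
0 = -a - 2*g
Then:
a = 32/25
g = -16/25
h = 6/25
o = 6/25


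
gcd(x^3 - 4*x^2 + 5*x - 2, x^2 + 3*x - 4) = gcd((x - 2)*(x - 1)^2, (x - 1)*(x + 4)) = x - 1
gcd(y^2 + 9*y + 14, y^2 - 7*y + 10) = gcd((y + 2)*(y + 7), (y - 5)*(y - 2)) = 1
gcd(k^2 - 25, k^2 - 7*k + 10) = k - 5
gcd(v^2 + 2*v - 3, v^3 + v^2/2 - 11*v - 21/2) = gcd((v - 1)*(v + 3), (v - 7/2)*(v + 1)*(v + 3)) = v + 3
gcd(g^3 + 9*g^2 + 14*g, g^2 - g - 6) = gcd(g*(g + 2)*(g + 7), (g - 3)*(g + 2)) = g + 2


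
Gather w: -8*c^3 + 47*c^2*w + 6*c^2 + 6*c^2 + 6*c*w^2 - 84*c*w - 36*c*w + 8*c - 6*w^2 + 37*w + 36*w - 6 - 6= -8*c^3 + 12*c^2 + 8*c + w^2*(6*c - 6) + w*(47*c^2 - 120*c + 73) - 12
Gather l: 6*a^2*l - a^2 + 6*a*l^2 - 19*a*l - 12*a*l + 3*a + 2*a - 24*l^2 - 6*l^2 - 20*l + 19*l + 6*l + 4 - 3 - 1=-a^2 + 5*a + l^2*(6*a - 30) + l*(6*a^2 - 31*a + 5)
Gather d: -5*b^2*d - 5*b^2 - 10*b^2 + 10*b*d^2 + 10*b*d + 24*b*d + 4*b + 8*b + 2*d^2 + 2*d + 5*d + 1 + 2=-15*b^2 + 12*b + d^2*(10*b + 2) + d*(-5*b^2 + 34*b + 7) + 3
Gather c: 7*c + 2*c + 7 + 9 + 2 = 9*c + 18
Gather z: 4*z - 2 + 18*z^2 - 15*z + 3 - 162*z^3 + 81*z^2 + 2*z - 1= -162*z^3 + 99*z^2 - 9*z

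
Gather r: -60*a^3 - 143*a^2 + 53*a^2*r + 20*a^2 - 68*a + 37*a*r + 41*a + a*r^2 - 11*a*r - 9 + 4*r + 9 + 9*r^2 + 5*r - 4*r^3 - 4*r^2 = -60*a^3 - 123*a^2 - 27*a - 4*r^3 + r^2*(a + 5) + r*(53*a^2 + 26*a + 9)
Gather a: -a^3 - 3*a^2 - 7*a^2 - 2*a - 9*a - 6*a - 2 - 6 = -a^3 - 10*a^2 - 17*a - 8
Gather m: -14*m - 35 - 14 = -14*m - 49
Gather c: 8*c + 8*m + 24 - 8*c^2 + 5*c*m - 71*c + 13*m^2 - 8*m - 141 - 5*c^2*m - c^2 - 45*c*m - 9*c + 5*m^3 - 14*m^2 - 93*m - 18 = c^2*(-5*m - 9) + c*(-40*m - 72) + 5*m^3 - m^2 - 93*m - 135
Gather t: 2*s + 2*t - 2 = 2*s + 2*t - 2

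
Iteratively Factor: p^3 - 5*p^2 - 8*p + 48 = (p - 4)*(p^2 - p - 12) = (p - 4)*(p + 3)*(p - 4)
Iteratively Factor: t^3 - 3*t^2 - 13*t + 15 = (t - 1)*(t^2 - 2*t - 15) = (t - 1)*(t + 3)*(t - 5)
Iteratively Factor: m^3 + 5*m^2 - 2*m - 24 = (m + 4)*(m^2 + m - 6) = (m - 2)*(m + 4)*(m + 3)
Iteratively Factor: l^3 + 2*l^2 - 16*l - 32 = (l - 4)*(l^2 + 6*l + 8) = (l - 4)*(l + 4)*(l + 2)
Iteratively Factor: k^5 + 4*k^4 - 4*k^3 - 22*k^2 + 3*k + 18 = (k - 1)*(k^4 + 5*k^3 + k^2 - 21*k - 18) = (k - 1)*(k + 3)*(k^3 + 2*k^2 - 5*k - 6) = (k - 2)*(k - 1)*(k + 3)*(k^2 + 4*k + 3) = (k - 2)*(k - 1)*(k + 1)*(k + 3)*(k + 3)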